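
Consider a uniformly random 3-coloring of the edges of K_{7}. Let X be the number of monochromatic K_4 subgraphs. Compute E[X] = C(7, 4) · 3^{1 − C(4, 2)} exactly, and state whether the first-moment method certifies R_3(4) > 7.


E[X] = C(7, 4) · 3^{1 − 6} = 35 · 3^{−5} = 35/243.
As a reduced fraction: E[X] = 35/243 ≈ 0.144033.
Is E[X] < 1? YES.
Since E[X] < 1, there exists a 3-coloring of K_{7} with no monochromatic K_4; hence R_3(4) > 7.

E[X] = 35/243 ≈ 0.144033; E[X] < 1, so R_3(4) > 7.


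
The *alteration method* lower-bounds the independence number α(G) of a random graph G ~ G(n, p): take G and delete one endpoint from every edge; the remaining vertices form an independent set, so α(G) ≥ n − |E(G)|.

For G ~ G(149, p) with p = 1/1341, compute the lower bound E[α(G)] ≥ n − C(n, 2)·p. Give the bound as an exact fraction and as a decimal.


E[|E(G)|] = C(149, 2)·p = 11026 · (1/1341) = 74/9.
E[α(G)] ≥ n − E[|E(G)|] = 149 − 74/9 = 1267/9.
Numerically: ≈ 140.77778.
(This is only a lower bound; the true E[α(G)] may be larger.)

E[α(G)] ≥ 1267/9 ≈ 140.77778.


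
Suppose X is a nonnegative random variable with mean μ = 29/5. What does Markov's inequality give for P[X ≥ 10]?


μ = E[X] = 29/5, a = 10.
Markov: P[X ≥ 10] ≤ μ/a = (29/5)/10 = 29/50.
Numerically: ≈ 0.580.
(Since a = 10 > μ = 5.800, the bound 29/50 is < 1 and informative.)

P[X ≥ 10] ≤ 29/50 ≈ 0.580.


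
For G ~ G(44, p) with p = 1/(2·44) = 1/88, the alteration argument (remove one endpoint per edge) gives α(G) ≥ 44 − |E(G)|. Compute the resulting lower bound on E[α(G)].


E[|E(G)|] = C(44, 2)·p = 946 · (1/88) = 43/4.
E[α(G)] ≥ n − E[|E(G)|] = 44 − 43/4 = 133/4.
Numerically: ≈ 33.2500.
(This is only a lower bound; the true E[α(G)] may be larger.)

E[α(G)] ≥ 133/4 ≈ 33.2500.


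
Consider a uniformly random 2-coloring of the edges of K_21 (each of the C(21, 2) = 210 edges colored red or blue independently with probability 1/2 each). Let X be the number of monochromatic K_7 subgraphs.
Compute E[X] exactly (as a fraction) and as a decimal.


Let X = Σ_S X_S over the C(21, 7) = 116280 subsets S of size 7, where X_S = 1 if the K_7 on S is monochromatic.
For a fixed S, the K_7 on S has C(7, 2) = 21 edges. P[all 21 edges red] = (1/2)^21, and likewise for blue, so P[monochromatic] = 2·(1/2)^21 = 2^{1 − 21} = 1/1048576.
By linearity: E[X] = C(21, 7) · 2^{1 − 21} = 116280 · 1/1048576 = 14535/131072.
Numerically: E[X] ≈ 0.111.

E[X] = C(21,7)·2^(1−C(7,2)) = 14535/131072 ≈ 0.111.


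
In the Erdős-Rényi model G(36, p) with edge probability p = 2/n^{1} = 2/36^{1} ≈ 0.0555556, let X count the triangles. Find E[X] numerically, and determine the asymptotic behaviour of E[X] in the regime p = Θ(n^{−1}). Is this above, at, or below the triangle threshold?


Number of potential triangles: C(36, 3) = 7140.
Each occurs with probability p³ ≈ (0.0555556)³ ≈ 1.71467764e-04.
By linearity: E[X] = C(36, 3)·p³ ≈ 7140 · 1.71467764e-04 ≈ 1.224280.
Here α = 1, so p = 2/n is exactly at the triangle threshold p ~ 1/n. Asymptotically E[X] → c³/6 = 2³/6 = 4/3 ≈ 1.333333, a bounded constant. In this regime the triangle count is asymptotically Poisson(c³/6).

E[X] ≈ 1.224280; in regime p = Θ(1/n^{1}) E[X] stays bounded (at the triangle threshold p ~ 1/n).


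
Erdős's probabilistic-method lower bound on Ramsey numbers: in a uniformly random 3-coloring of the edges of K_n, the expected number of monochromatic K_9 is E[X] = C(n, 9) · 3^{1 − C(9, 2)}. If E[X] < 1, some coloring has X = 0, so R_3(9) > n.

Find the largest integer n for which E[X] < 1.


We need C(n, 9) · 3^{1 − 36} < 1, i.e. C(n, 9) < 3^{36 − 1} = 50031545098999707.
Check values of n near the boundary:
  n = 295: C(295, 9) = 41221140106119260; 41221140106119260 < 50031545098999707? YES
  n = 296: C(296, 9) = 42513789098994080; 42513789098994080 < 50031545098999707? YES
  n = 297: C(297, 9) = 43842345008337645; 43842345008337645 < 50031545098999707? YES
  n = 298: C(298, 9) = 45207677551849890; 45207677551849890 < 50031545098999707? YES
  n = 299: C(299, 9) = 46610674441390059; 46610674441390059 < 50031545098999707? YES
  n = 300: C(300, 9) = 48052241692154700; 48052241692154700 < 50031545098999707? YES
  n = 301: C(301, 9) = 49533303936090975; 49533303936090975 < 50031545098999707? YES
  n = 302: C(302, 9) = 51054804739588650; 51054804739588650 < 50031545098999707? NO
The largest n with C(n, 9) < 50031545098999707 is n = 301 (where E[X] = 16511101312030325/16677181699666569 ≈ 0.990041). Hence R_3(9) > 301, i.e. R_3(9) ≥ 302.

Largest n = 301; hence R_3(9) > 301.


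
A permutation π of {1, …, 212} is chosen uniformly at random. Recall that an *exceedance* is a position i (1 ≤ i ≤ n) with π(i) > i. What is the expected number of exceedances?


Write X = Σ_{i=1}^{212} X_i, where X_i = 1_{π(i) > i}.
For each fixed i, π(i) is uniform over {1, …, 212} (marginal of a uniform permutation), so P[π(i) > i] = (n − i)/n. Summing: Σ_{i=1}^{212} (n − i)/n = (0 + 1 + … + 211)/212 = 212(212 − 1)/(2·212) = (212 − 1)/2.
Hence E[X] = Σ_{i=1}^{212} (212 − i)/212 = 211/2 ≈ 105.5000.

E[X] = 211/2 = 105.5000.


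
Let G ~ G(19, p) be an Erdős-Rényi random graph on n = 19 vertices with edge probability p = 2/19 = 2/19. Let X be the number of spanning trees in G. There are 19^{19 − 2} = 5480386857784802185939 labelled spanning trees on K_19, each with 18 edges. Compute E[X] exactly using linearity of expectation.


K_19 has 19^{19 − 2} = 5480386857784802185939 labelled spanning trees.
For each such spanning tree H, let X_H = 1 if all 18 edges of H are present in G. Then P[X_H = 1] = p^{18} = (2/19)^{18} = 262144/104127350297911241532841.
By linearity of expectation: E[X] = Σ_H E[X_H] = 5480386857784802185939 · p^{18} = 5480386857784802185939 · 262144/104127350297911241532841 = 262144/19.
Numerically: E[X] ≈ 1.38e+04.

E[X] = 5480386857784802185939 · (2/19)^{18} = 262144/19 ≈ 1.38e+04.


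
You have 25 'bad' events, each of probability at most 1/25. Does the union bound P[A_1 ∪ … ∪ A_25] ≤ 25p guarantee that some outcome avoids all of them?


Union bound: P[∪_{i=1}^{25} A_i] ≤ Σ_i P[A_i] ≤ 25·p = 25·(1/25) = 1.
Numerically: 1 ≈ 1.00000.
Is 1 < 1? NO.
Since the bound 1 is ≥ 1, the union bound is uninformative here; it does NOT by itself certify existence.

25·p = 1 ≈ 1.00000; existence NOT certified by the union bound.


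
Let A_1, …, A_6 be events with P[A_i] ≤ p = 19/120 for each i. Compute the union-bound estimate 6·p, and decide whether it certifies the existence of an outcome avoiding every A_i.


Union bound: P[∪_{i=1}^{6} A_i] ≤ Σ_i P[A_i] ≤ 6·p = 6·(19/120) = 19/20.
Numerically: 19/20 ≈ 0.9500.
Is 19/20 < 1? YES.
Since P[∪ A_i] ≤ 19/20 < 1, the complement has P[∩ A_i^c] ≥ 1 − 19/20 = 1/20 > 0, so some outcome avoids every A_i.

6·p = 19/20 ≈ 0.9500; existence CERTIFIED by the union bound.


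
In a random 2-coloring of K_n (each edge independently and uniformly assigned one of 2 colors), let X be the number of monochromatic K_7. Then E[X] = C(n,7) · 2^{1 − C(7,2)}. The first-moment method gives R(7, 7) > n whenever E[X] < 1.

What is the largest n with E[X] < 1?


We need C(n, 7) · 2^{1 − 21} < 1, i.e. C(n, 7) < 2^{21 − 1} = 1048576.
Check values of n near the boundary:
  n = 23: C(23, 7) = 245157; 245157 < 1048576? YES
  n = 24: C(24, 7) = 346104; 346104 < 1048576? YES
  n = 25: C(25, 7) = 480700; 480700 < 1048576? YES
  n = 26: C(26, 7) = 657800; 657800 < 1048576? YES
  n = 27: C(27, 7) = 888030; 888030 < 1048576? YES
  n = 28: C(28, 7) = 1184040; 1184040 < 1048576? NO
  n = 29: C(29, 7) = 1560780; 1560780 < 1048576? NO
The largest n with C(n, 7) < 1048576 is n = 27 (where E[X] = 444015/524288 ≈ 0.8469). Hence R(7, 7) > 27, i.e. R(7, 7) ≥ 28.

Largest n = 27; hence R(7, 7) > 27.


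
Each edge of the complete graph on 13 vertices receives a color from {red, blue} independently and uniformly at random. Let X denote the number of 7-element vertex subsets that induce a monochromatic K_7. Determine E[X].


Let X = Σ_S X_S over the C(13, 7) = 1716 subsets S of size 7, where X_S = 1 if the K_7 on S is monochromatic.
For a fixed S, the K_7 on S has C(7, 2) = 21 edges. P[all 21 edges red] = (1/2)^21, and likewise for blue, so P[monochromatic] = 2·(1/2)^21 = 2^{1 − 21} = 1/1048576.
By linearity of expectation: E[X] = C(13, 7) · 2^{1 − 21} = 1716 · 1/1048576 = 429/262144.
Numerically: E[X] ≈ 0.001637.

E[X] = C(13,7)·2^(1−C(7,2)) = 429/262144 ≈ 0.001637.


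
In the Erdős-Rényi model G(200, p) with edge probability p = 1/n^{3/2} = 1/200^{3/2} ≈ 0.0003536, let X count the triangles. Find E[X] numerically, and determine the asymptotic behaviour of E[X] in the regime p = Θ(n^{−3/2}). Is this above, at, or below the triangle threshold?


Number of potential triangles: C(200, 3) = 1313400.
Each occurs with probability p³ ≈ (0.0003536)³ ≈ 4.419417e-11.
By linearity: E[X] = C(200, 3)·p³ ≈ 1313400 · 4.419417e-11 ≈ 0.0001.
Since α = 3/2 > 1, p = c/n^{3/2} = o(1/n) is below the triangle threshold p ~ 1/n. Asymptotically E[X] ~ (c³/6)·n^{3(1−α)} = (1³/6)·n^{-1.5} → 0, so by Markov's inequality G has no triangles w.h.p.

E[X] ≈ 0.0001; in regime p = Θ(1/n^{3/2}) E[X] tends to 0 (below the triangle threshold p ~ 1/n).


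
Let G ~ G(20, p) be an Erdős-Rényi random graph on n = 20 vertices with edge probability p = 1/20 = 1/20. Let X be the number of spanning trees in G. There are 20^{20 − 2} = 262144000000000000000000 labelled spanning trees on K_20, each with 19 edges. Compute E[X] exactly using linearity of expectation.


K_20 has 20^{20 − 2} = 262144000000000000000000 labelled spanning trees.
For each such spanning tree H, let X_H = 1 if all 19 edges of H are present in G. Then P[X_H = 1] = p^{19} = (1/20)^{19} = 1/5242880000000000000000000.
By linearity of expectation: E[X] = Σ_H E[X_H] = 262144000000000000000000 · p^{19} = 262144000000000000000000 · 1/5242880000000000000000000 = 1/20.
Numerically: E[X] ≈ 0.05.

E[X] = 262144000000000000000000 · (1/20)^{19} = 1/20 ≈ 0.05.


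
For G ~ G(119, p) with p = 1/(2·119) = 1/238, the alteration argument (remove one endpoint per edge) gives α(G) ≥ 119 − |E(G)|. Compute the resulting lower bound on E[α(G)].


E[|E(G)|] = C(119, 2)·p = 7021 · (1/238) = 59/2.
E[α(G)] ≥ n − E[|E(G)|] = 119 − 59/2 = 179/2.
Numerically: ≈ 89.50000.
(This is only a lower bound; the true E[α(G)] may be larger.)

E[α(G)] ≥ 179/2 ≈ 89.50000.


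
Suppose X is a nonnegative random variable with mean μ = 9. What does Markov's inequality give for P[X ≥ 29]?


μ = E[X] = 9, a = 29.
Markov: P[X ≥ 29] ≤ μ/a = (9)/29 = 9/29.
Numerically: ≈ 0.310.
(Since a = 29 > μ = 9.000, the bound 9/29 is < 1 and informative.)

P[X ≥ 29] ≤ 9/29 ≈ 0.310.


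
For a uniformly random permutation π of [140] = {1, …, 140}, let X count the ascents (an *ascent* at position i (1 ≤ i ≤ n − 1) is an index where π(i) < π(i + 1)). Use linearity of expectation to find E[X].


Write X = Σ X_I over i = 1, …, 139, with X_I the indicator of one ascent.
There are 139 indicators.
For each fixed i, the pair (π(i), π(i+1)) is a uniformly random ordered pair of distinct values from {1, …, 140}; by symmetry P[π(i) < π(i+1)] = 1/2.
By linearity: E[X] = 139 · (1/2) = (140 − 1) · (1/2) = 139/2 ≈ 69.5000.

E[X] = 139/2 = 69.5000.


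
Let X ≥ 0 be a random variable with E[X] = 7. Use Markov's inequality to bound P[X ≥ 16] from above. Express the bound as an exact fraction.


μ = E[X] = 7, a = 16.
Markov: P[X ≥ 16] ≤ μ/a = (7)/16 = 7/16.
Numerically: ≈ 0.437500.
(Since a = 16 > μ = 7.000000, the bound 7/16 is < 1 and informative.)

P[X ≥ 16] ≤ 7/16 ≈ 0.437500.


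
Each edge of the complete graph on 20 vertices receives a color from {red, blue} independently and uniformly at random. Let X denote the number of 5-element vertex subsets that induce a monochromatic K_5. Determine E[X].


Let X = Σ_S X_S over the C(20, 5) = 15504 subsets S of size 5, where X_S = 1 if the K_5 on S is monochromatic.
For a fixed S, the K_5 on S has C(5, 2) = 10 edges. P[all 10 edges red] = (1/2)^10, and likewise for blue, so P[monochromatic] = 2·(1/2)^10 = 2^{1 − 10} = 1/512.
By linearity: E[X] = C(20, 5) · 2^{1 − 10} = 15504 · 1/512 = 969/32.
Numerically: E[X] ≈ 30.2812.

E[X] = C(20,5)·2^(1−C(5,2)) = 969/32 ≈ 30.2812.


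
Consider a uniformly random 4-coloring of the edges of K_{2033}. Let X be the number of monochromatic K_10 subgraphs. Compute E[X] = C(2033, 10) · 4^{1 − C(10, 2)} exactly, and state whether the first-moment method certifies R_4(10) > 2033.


E[X] = C(2033, 10) · 4^{1 − 45} = 325074373196988390113235240 · 4^{−44} = 325074373196988390113235240/309485009821345068724781056.
As a reduced fraction: E[X] = 40634296649623548764154405/38685626227668133590597632 ≈ 1.05037.
Is E[X] < 1? NO.
Since E[X] ≥ 1, the first-moment bound is inconclusive at n = 2033; it does NOT by itself certify R_4(10) > 2033.

E[X] = 40634296649623548764154405/38685626227668133590597632 ≈ 1.05037; E[X] ≥ 1; first-moment method inconclusive here.


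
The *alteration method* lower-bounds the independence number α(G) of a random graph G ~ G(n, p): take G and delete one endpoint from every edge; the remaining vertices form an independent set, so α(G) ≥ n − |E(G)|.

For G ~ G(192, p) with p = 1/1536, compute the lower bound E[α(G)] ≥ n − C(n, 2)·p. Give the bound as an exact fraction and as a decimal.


E[|E(G)|] = C(192, 2)·p = 18336 · (1/1536) = 191/16.
E[α(G)] ≥ n − E[|E(G)|] = 192 − 191/16 = 2881/16.
Numerically: ≈ 180.062.
(This is only a lower bound; the true E[α(G)] may be larger.)

E[α(G)] ≥ 2881/16 ≈ 180.062.


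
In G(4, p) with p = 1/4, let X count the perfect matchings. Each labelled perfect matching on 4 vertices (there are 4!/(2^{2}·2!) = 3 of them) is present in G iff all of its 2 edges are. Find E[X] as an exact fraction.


K_4 has 4!/(2^{2}·2!) = 3 labelled perfect matchings.
For each such perfect matching H, let X_H = 1 if all 2 edges of H are present in G. Then P[X_H = 1] = p^{2} = (1/4)^{2} = 1/16.
By linearity of expectation: E[X] = Σ_H E[X_H] = 3 · p^{2} = 3 · 1/16 = 3/16.
Numerically: E[X] ≈ 0.1875.

E[X] = 3 · (1/4)^{2} = 3/16 ≈ 0.1875.


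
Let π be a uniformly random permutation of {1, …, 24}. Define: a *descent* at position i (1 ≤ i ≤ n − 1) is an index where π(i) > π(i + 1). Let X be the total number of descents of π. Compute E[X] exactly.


Write X = Σ X_I over i = 1, …, 23, with X_I the indicator of one descent.
There are 23 indicators.
For each fixed i, the pair (π(i), π(i+1)) is a uniformly random ordered pair of distinct values from {1, …, 24}; by symmetry P[π(i) > π(i+1)] = 1/2.
By linearity: E[X] = 23 · (1/2) = (24 − 1) · (1/2) = 23/2 ≈ 11.500000.

E[X] = 23/2 = 11.500000.


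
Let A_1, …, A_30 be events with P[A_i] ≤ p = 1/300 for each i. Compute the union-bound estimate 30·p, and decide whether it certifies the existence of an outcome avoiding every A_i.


Union bound: P[∪_{i=1}^{30} A_i] ≤ Σ_i P[A_i] ≤ 30·p = 30·(1/300) = 1/10.
Numerically: 1/10 ≈ 0.100.
Is 1/10 < 1? YES.
Since P[∪ A_i] ≤ 1/10 < 1, the complement has P[∩ A_i^c] ≥ 1 − 1/10 = 9/10 > 0, so some outcome avoids every A_i.

30·p = 1/10 ≈ 0.100; existence CERTIFIED by the union bound.


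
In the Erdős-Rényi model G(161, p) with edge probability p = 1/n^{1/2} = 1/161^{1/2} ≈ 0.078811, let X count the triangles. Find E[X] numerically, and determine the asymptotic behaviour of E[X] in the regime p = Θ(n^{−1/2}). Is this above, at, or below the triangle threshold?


Number of potential triangles: C(161, 3) = 682640.
Each occurs with probability p³ ≈ (0.078811)³ ≈ 4.89509569e-04.
By linearity: E[X] = C(161, 3)·p³ ≈ 682640 · 4.89509569e-04 ≈ 334.158812.
Since α = 1/2 < 1, p = c/n^{1/2} ≫ 1/n is above the triangle threshold p ~ 1/n. Asymptotically E[X] ~ (c³/6)·n^{3(1−α)} = (1³/6)·n^{1.5} → ∞; triangles are abundant w.h.p.

E[X] ≈ 334.158812; in regime p = Θ(1/n^{1/2}) E[X] diverges (above the triangle threshold p ~ 1/n).


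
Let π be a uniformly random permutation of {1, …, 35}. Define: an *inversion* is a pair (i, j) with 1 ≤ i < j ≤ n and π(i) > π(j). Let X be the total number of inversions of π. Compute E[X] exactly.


Write X = Σ X_I over the C(35, 2) = 595 pairs i < j, with X_I the indicator of one inversion.
There are 595 indicators.
For each fixed pair i < j, the values π(i) and π(j) are two distinct elements of {1, …, 35} in uniformly random order; by symmetry P[π(i) > π(j)] = 1/2.
By linearity: E[X] = 595 · (1/2) = C(35, 2) · (1/2) = 595/2 = 595/2 ≈ 297.5000.

E[X] = 595/2 = 297.5000.


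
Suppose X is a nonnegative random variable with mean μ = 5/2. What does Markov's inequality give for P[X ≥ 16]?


μ = E[X] = 5/2, a = 16.
Markov: P[X ≥ 16] ≤ μ/a = (5/2)/16 = 5/32.
Numerically: ≈ 0.1562.
(Since a = 16 > μ = 2.5000, the bound 5/32 is < 1 and informative.)

P[X ≥ 16] ≤ 5/32 ≈ 0.1562.


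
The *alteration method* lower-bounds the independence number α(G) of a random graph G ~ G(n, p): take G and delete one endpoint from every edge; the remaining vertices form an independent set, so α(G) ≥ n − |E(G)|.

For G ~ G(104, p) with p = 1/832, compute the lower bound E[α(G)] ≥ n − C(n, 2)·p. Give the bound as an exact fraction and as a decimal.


E[|E(G)|] = C(104, 2)·p = 5356 · (1/832) = 103/16.
E[α(G)] ≥ n − E[|E(G)|] = 104 − 103/16 = 1561/16.
Numerically: ≈ 97.562.
(This is only a lower bound; the true E[α(G)] may be larger.)

E[α(G)] ≥ 1561/16 ≈ 97.562.


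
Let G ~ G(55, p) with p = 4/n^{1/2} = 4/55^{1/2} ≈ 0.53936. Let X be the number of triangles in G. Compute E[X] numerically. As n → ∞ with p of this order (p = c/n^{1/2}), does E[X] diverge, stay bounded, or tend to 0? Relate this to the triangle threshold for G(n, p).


Number of potential triangles: C(55, 3) = 26235.
Each occurs with probability p³ ≈ (0.53936)³ ≈ 1.5690470e-01.
By linearity: E[X] = C(55, 3)·p³ ≈ 26235 · 1.5690470e-01 ≈ 4116.39468.
Since α = 1/2 < 1, p = c/n^{1/2} ≫ 1/n is above the triangle threshold p ~ 1/n. Asymptotically E[X] ~ (c³/6)·n^{3(1−α)} = (4³/6)·n^{1.5} → ∞; triangles are abundant w.h.p.

E[X] ≈ 4116.39468; in regime p = Θ(1/n^{1/2}) E[X] diverges (above the triangle threshold p ~ 1/n).


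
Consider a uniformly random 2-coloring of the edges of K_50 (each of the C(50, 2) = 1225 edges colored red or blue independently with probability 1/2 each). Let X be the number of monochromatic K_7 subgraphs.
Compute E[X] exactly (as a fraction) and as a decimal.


Let X = Σ_S X_S over the C(50, 7) = 99884400 subsets S of size 7, where X_S = 1 if the K_7 on S is monochromatic.
For a fixed S, the K_7 on S has C(7, 2) = 21 edges. P[all 21 edges red] = (1/2)^21, and likewise for blue, so P[monochromatic] = 2·(1/2)^21 = 2^{1 − 21} = 1/1048576.
By linearity of expectation: E[X] = C(50, 7) · 2^{1 − 21} = 99884400 · 1/1048576 = 6242775/65536.
Numerically: E[X] ≈ 95.2572.

E[X] = C(50,7)·2^(1−C(7,2)) = 6242775/65536 ≈ 95.2572.


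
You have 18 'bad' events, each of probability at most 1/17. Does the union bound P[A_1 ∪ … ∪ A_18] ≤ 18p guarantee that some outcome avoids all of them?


Union bound: P[∪_{i=1}^{18} A_i] ≤ Σ_i P[A_i] ≤ 18·p = 18·(1/17) = 18/17.
Numerically: 18/17 ≈ 1.05882.
Is 18/17 < 1? NO.
Since the bound 18/17 is ≥ 1, the union bound is uninformative here; it does NOT by itself certify existence.

18·p = 18/17 ≈ 1.05882; existence NOT certified by the union bound.


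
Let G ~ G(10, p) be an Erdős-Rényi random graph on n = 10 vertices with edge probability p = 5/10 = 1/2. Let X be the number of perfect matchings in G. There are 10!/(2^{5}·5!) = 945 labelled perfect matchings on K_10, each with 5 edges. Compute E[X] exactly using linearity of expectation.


K_10 has 10!/(2^{5}·5!) = 945 labelled perfect matchings.
For each such perfect matching H, let X_H = 1 if all 5 edges of H are present in G. Then P[X_H = 1] = p^{5} = (1/2)^{5} = 1/32.
By linearity: E[X] = Σ_H E[X_H] = 945 · p^{5} = 945 · 1/32 = 945/32.
Numerically: E[X] ≈ 29.531.

E[X] = 945 · (1/2)^{5} = 945/32 ≈ 29.531.


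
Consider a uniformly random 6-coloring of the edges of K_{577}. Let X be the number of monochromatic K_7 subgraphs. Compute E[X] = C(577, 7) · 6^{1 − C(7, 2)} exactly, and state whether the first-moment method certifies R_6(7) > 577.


E[X] = C(577, 7) · 6^{1 − 21} = 4073186129881440 · 6^{−20} = 4073186129881440/3656158440062976.
As a reduced fraction: E[X] = 42429022186265/38084983750656 ≈ 1.11406.
Is E[X] < 1? NO.
Since E[X] ≥ 1, the first-moment bound is inconclusive at n = 577; it does NOT by itself certify R_6(7) > 577.

E[X] = 42429022186265/38084983750656 ≈ 1.11406; E[X] ≥ 1; first-moment method inconclusive here.


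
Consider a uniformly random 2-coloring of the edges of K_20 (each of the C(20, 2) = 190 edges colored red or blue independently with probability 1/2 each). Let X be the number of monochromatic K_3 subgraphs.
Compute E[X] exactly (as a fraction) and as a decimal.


Let X = Σ_S X_S over the C(20, 3) = 1140 subsets S of size 3, where X_S = 1 if the K_3 on S is monochromatic.
For a fixed S, the K_3 on S has C(3, 2) = 3 edges. P[all 3 edges red] = (1/2)^3, and likewise for blue, so P[monochromatic] = 2·(1/2)^3 = 2^{1 − 3} = 1/4.
Summing: E[X] = C(20, 3) · 2^{1 − 3} = 1140 · 1/4 = 285.
Numerically: E[X] ≈ 285.00000.

E[X] = C(20,3)·2^(1−C(3,2)) = 285 ≈ 285.00000.


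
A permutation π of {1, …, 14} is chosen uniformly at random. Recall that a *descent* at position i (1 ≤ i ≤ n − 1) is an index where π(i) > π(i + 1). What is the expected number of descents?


Write X = Σ X_I over i = 1, …, 13, with X_I the indicator of one descent.
There are 13 indicators.
For each fixed i, the pair (π(i), π(i+1)) is a uniformly random ordered pair of distinct values from {1, …, 14}; by symmetry P[π(i) > π(i+1)] = 1/2.
By linearity: E[X] = 13 · (1/2) = (14 − 1) · (1/2) = 13/2 ≈ 6.500.

E[X] = 13/2 = 6.500.


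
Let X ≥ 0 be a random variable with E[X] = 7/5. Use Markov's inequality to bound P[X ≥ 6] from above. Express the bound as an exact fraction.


μ = E[X] = 7/5, a = 6.
Markov: P[X ≥ 6] ≤ μ/a = (7/5)/6 = 7/30.
Numerically: ≈ 0.233333.
(Since a = 6 > μ = 1.400000, the bound 7/30 is < 1 and informative.)

P[X ≥ 6] ≤ 7/30 ≈ 0.233333.


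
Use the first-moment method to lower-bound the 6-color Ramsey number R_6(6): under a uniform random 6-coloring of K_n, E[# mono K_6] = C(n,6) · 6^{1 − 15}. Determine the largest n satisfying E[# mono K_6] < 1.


We need C(n, 6) · 6^{1 − 15} < 1, i.e. C(n, 6) < 6^{15 − 1} = 78364164096.
Check values of n near the boundary:
  n = 196: C(196, 6) = 72887293024; 72887293024 < 78364164096? YES
  n = 197: C(197, 6) = 75176946208; 75176946208 < 78364164096? YES
  n = 198: C(198, 6) = 77526225777; 77526225777 < 78364164096? YES
  n = 199: C(199, 6) = 79936367511; 79936367511 < 78364164096? NO
The largest n with C(n, 6) < 78364164096 is n = 198 (where E[X] = 25842075259/26121388032 ≈ 0.989307). Hence R_6(6) > 198, i.e. R_6(6) ≥ 199.

Largest n = 198; hence R_6(6) > 198.


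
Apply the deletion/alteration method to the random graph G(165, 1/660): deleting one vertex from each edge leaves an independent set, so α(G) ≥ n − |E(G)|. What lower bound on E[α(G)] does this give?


E[|E(G)|] = C(165, 2)·p = 13530 · (1/660) = 41/2.
E[α(G)] ≥ n − E[|E(G)|] = 165 − 41/2 = 289/2.
Numerically: ≈ 144.50000.
(This is only a lower bound; the true E[α(G)] may be larger.)

E[α(G)] ≥ 289/2 ≈ 144.50000.


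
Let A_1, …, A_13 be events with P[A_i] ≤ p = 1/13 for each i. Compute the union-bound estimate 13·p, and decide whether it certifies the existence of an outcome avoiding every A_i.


Union bound: P[∪_{i=1}^{13} A_i] ≤ Σ_i P[A_i] ≤ 13·p = 13·(1/13) = 1.
Numerically: 1 ≈ 1.000.
Is 1 < 1? NO.
Since the bound 1 is ≥ 1, the union bound is uninformative here; it does NOT by itself certify existence.

13·p = 1 ≈ 1.000; existence NOT certified by the union bound.


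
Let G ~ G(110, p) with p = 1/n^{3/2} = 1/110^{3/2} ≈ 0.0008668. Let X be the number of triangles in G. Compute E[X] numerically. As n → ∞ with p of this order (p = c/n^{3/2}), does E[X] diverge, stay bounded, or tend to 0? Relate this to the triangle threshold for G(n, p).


Number of potential triangles: C(110, 3) = 215820.
Each occurs with probability p³ ≈ (0.0008668)³ ≈ 6.512278e-10.
By linearity: E[X] = C(110, 3)·p³ ≈ 215820 · 6.512278e-10 ≈ 0.0001.
Since α = 3/2 > 1, p = c/n^{3/2} = o(1/n) is below the triangle threshold p ~ 1/n. Asymptotically E[X] ~ (c³/6)·n^{3(1−α)} = (1³/6)·n^{-1.5} → 0, so by Markov's inequality G has no triangles w.h.p.

E[X] ≈ 0.0001; in regime p = Θ(1/n^{3/2}) E[X] tends to 0 (below the triangle threshold p ~ 1/n).


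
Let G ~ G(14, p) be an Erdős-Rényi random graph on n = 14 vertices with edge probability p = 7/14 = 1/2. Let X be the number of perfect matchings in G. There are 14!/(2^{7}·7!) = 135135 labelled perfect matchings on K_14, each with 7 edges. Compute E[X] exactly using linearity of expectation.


K_14 has 14!/(2^{7}·7!) = 135135 labelled perfect matchings.
For each such perfect matching H, let X_H = 1 if all 7 edges of H are present in G. Then P[X_H = 1] = p^{7} = (1/2)^{7} = 1/128.
By linearity of expectation: E[X] = Σ_H E[X_H] = 135135 · p^{7} = 135135 · 1/128 = 135135/128.
Numerically: E[X] ≈ 1055.7.

E[X] = 135135 · (1/2)^{7} = 135135/128 ≈ 1055.7.


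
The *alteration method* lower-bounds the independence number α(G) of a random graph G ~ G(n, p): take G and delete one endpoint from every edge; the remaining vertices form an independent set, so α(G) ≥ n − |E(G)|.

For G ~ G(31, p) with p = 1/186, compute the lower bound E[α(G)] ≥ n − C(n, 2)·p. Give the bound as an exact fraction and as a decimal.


E[|E(G)|] = C(31, 2)·p = 465 · (1/186) = 5/2.
E[α(G)] ≥ n − E[|E(G)|] = 31 − 5/2 = 57/2.
Numerically: ≈ 28.500000.
(This is only a lower bound; the true E[α(G)] may be larger.)

E[α(G)] ≥ 57/2 ≈ 28.500000.


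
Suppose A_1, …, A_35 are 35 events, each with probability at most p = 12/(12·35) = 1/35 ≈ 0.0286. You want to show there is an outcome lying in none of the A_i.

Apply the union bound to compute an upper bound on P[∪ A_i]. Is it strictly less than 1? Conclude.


Union bound: P[∪_{i=1}^{35} A_i] ≤ Σ_i P[A_i] ≤ 35·p = 35·(1/35) = 1.
Numerically: 1 ≈ 1.0000.
Is 1 < 1? NO.
Since the bound 1 is ≥ 1, the union bound is uninformative here; it does NOT by itself certify existence.

35·p = 1 ≈ 1.0000; existence NOT certified by the union bound.


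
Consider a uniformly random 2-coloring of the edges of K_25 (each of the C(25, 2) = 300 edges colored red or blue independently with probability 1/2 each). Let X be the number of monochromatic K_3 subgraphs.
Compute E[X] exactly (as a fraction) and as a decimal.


Let X = Σ_S X_S over the C(25, 3) = 2300 subsets S of size 3, where X_S = 1 if the K_3 on S is monochromatic.
For a fixed S, the K_3 on S has C(3, 2) = 3 edges. P[all 3 edges red] = (1/2)^3, and likewise for blue, so P[monochromatic] = 2·(1/2)^3 = 2^{1 − 3} = 1/4.
Summing: E[X] = C(25, 3) · 2^{1 − 3} = 2300 · 1/4 = 575.
Numerically: E[X] ≈ 575.000.

E[X] = C(25,3)·2^(1−C(3,2)) = 575 ≈ 575.000.


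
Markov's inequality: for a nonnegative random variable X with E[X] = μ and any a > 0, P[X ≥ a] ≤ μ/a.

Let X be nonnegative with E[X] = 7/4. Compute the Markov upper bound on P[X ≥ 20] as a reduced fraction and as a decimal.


μ = E[X] = 7/4, a = 20.
Markov: P[X ≥ 20] ≤ μ/a = (7/4)/20 = 7/80.
Numerically: ≈ 0.087500.
(Since a = 20 > μ = 1.750000, the bound 7/80 is < 1 and informative.)

P[X ≥ 20] ≤ 7/80 ≈ 0.087500.


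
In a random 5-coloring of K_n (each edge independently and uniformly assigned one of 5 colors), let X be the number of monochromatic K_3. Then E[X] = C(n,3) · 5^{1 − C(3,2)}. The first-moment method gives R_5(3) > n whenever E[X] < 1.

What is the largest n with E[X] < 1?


We need C(n, 3) · 5^{1 − 3} < 1, i.e. C(n, 3) < 5^{3 − 1} = 25.
Check values of n near the boundary:
  n = 3: C(3, 3) = 1; 1 < 25? YES
  n = 4: C(4, 3) = 4; 4 < 25? YES
  n = 5: C(5, 3) = 10; 10 < 25? YES
  n = 6: C(6, 3) = 20; 20 < 25? YES
  n = 7: C(7, 3) = 35; 35 < 25? NO
The largest n with C(n, 3) < 25 is n = 6 (where E[X] = 4/5 ≈ 0.800000). Hence R_5(3) > 6, i.e. R_5(3) ≥ 7.

Largest n = 6; hence R_5(3) > 6.


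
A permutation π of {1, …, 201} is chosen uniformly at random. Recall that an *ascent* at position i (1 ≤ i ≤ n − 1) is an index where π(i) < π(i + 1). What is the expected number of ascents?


Write X = Σ X_I over i = 1, …, 200, with X_I the indicator of one ascent.
There are 200 indicators.
For each fixed i, the pair (π(i), π(i+1)) is a uniformly random ordered pair of distinct values from {1, …, 201}; by symmetry P[π(i) < π(i+1)] = 1/2.
By linearity: E[X] = 200 · (1/2) = (201 − 1) · (1/2) = 100 ≈ 100.00000.

E[X] = 100 = 100.00000.


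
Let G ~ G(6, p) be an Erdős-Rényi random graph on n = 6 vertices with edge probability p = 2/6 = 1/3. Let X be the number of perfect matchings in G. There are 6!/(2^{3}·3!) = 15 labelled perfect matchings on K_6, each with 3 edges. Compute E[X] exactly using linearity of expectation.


K_6 has 6!/(2^{3}·3!) = 15 labelled perfect matchings.
For each such perfect matching H, let X_H = 1 if all 3 edges of H are present in G. Then P[X_H = 1] = p^{3} = (1/3)^{3} = 1/27.
By linearity: E[X] = Σ_H E[X_H] = 15 · p^{3} = 15 · 1/27 = 5/9.
Numerically: E[X] ≈ 0.555556.

E[X] = 15 · (1/3)^{3} = 5/9 ≈ 0.555556.


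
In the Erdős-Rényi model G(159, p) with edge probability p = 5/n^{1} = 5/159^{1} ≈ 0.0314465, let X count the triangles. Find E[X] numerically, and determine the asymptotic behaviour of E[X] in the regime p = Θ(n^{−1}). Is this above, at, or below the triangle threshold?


Number of potential triangles: C(159, 3) = 657359.
Each occurs with probability p³ ≈ (0.0314465)³ ≈ 3.10970105e-05.
By linearity: E[X] = C(159, 3)·p³ ≈ 657359 · 3.10970105e-05 ≈ 20.441900.
Here α = 1, so p = 5/n is exactly at the triangle threshold p ~ 1/n. Asymptotically E[X] → c³/6 = 5³/6 = 125/6 ≈ 20.833333, a bounded constant. In this regime the triangle count is asymptotically Poisson(c³/6).

E[X] ≈ 20.441900; in regime p = Θ(1/n^{1}) E[X] stays bounded (at the triangle threshold p ~ 1/n).


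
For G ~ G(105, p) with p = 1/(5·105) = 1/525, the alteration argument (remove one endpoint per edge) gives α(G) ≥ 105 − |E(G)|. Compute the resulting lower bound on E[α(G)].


E[|E(G)|] = C(105, 2)·p = 5460 · (1/525) = 52/5.
E[α(G)] ≥ n − E[|E(G)|] = 105 − 52/5 = 473/5.
Numerically: ≈ 94.6000.
(This is only a lower bound; the true E[α(G)] may be larger.)

E[α(G)] ≥ 473/5 ≈ 94.6000.


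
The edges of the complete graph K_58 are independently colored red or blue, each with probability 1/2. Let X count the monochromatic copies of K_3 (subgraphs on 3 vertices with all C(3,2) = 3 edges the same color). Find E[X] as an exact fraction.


Let X = Σ_S X_S over the C(58, 3) = 30856 subsets S of size 3, where X_S = 1 if the K_3 on S is monochromatic.
For a fixed S, the K_3 on S has C(3, 2) = 3 edges. P[all 3 edges red] = (1/2)^3, and likewise for blue, so P[monochromatic] = 2·(1/2)^3 = 2^{1 − 3} = 1/4.
Summing: E[X] = C(58, 3) · 2^{1 − 3} = 30856 · 1/4 = 7714.
Numerically: E[X] ≈ 7714.000000.

E[X] = C(58,3)·2^(1−C(3,2)) = 7714 ≈ 7714.000000.


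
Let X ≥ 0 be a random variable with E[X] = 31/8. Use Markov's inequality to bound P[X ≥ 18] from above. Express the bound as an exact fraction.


μ = E[X] = 31/8, a = 18.
Markov: P[X ≥ 18] ≤ μ/a = (31/8)/18 = 31/144.
Numerically: ≈ 0.2153.
(Since a = 18 > μ = 3.8750, the bound 31/144 is < 1 and informative.)

P[X ≥ 18] ≤ 31/144 ≈ 0.2153.


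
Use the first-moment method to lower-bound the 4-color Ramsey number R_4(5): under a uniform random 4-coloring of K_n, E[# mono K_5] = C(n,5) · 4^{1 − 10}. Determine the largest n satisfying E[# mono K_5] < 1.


We need C(n, 5) · 4^{1 − 10} < 1, i.e. C(n, 5) < 4^{10 − 1} = 262144.
Check values of n near the boundary:
  n = 30: C(30, 5) = 142506; 142506 < 262144? YES
  n = 31: C(31, 5) = 169911; 169911 < 262144? YES
  n = 32: C(32, 5) = 201376; 201376 < 262144? YES
  n = 33: C(33, 5) = 237336; 237336 < 262144? YES
  n = 34: C(34, 5) = 278256; 278256 < 262144? NO
The largest n with C(n, 5) < 262144 is n = 33 (where E[X] = 29667/32768 ≈ 0.905). Hence R_4(5) > 33, i.e. R_4(5) ≥ 34.

Largest n = 33; hence R_4(5) > 33.


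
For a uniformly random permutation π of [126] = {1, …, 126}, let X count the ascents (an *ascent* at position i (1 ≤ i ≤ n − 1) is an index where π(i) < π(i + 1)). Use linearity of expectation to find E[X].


Write X = Σ X_I over i = 1, …, 125, with X_I the indicator of one ascent.
There are 125 indicators.
For each fixed i, the pair (π(i), π(i+1)) is a uniformly random ordered pair of distinct values from {1, …, 126}; by symmetry P[π(i) < π(i+1)] = 1/2.
By linearity: E[X] = 125 · (1/2) = (126 − 1) · (1/2) = 125/2 ≈ 62.50000.

E[X] = 125/2 = 62.50000.


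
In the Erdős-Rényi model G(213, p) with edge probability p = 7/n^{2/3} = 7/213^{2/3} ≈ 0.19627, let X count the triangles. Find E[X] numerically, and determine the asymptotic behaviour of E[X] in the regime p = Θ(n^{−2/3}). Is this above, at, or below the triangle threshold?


Number of potential triangles: C(213, 3) = 1587986.
Each occurs with probability p³ ≈ (0.19627)³ ≈ 7.5602283e-03.
By linearity: E[X] = C(213, 3)·p³ ≈ 1587986 · 7.5602283e-03 ≈ 12005.53678.
Since α = 2/3 < 1, p = c/n^{2/3} ≫ 1/n is above the triangle threshold p ~ 1/n. Asymptotically E[X] ~ (c³/6)·n^{3(1−α)} = (7³/6)·n^{1} → ∞; triangles are abundant w.h.p.

E[X] ≈ 12005.53678; in regime p = Θ(1/n^{2/3}) E[X] diverges (above the triangle threshold p ~ 1/n).


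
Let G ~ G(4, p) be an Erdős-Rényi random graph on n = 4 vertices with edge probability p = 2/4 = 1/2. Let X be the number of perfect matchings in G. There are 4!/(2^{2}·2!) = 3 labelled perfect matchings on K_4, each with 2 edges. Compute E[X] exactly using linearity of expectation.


K_4 has 4!/(2^{2}·2!) = 3 labelled perfect matchings.
For each such perfect matching H, let X_H = 1 if all 2 edges of H are present in G. Then P[X_H = 1] = p^{2} = (1/2)^{2} = 1/4.
By linearity: E[X] = Σ_H E[X_H] = 3 · p^{2} = 3 · 1/4 = 3/4.
Numerically: E[X] ≈ 0.75.

E[X] = 3 · (1/2)^{2} = 3/4 ≈ 0.75.


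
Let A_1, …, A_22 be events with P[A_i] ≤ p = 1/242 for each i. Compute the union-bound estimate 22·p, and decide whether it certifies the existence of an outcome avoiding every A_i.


Union bound: P[∪_{i=1}^{22} A_i] ≤ Σ_i P[A_i] ≤ 22·p = 22·(1/242) = 1/11.
Numerically: 1/11 ≈ 0.090909.
Is 1/11 < 1? YES.
Since P[∪ A_i] ≤ 1/11 < 1, the complement has P[∩ A_i^c] ≥ 1 − 1/11 = 10/11 > 0, so some outcome avoids every A_i.

22·p = 1/11 ≈ 0.090909; existence CERTIFIED by the union bound.


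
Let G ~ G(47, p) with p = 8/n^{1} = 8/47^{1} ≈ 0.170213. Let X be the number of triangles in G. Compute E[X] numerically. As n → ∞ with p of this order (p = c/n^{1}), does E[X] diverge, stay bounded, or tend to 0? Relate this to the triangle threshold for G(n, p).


Number of potential triangles: C(47, 3) = 16215.
Each occurs with probability p³ ≈ (0.170213)³ ≈ 4.93146991e-03.
By linearity: E[X] = C(47, 3)·p³ ≈ 16215 · 4.93146991e-03 ≈ 79.963785.
Here α = 1, so p = 8/n is exactly at the triangle threshold p ~ 1/n. Asymptotically E[X] → c³/6 = 8³/6 = 256/3 ≈ 85.333333, a bounded constant. In this regime the triangle count is asymptotically Poisson(c³/6).

E[X] ≈ 79.963785; in regime p = Θ(1/n^{1}) E[X] stays bounded (at the triangle threshold p ~ 1/n).


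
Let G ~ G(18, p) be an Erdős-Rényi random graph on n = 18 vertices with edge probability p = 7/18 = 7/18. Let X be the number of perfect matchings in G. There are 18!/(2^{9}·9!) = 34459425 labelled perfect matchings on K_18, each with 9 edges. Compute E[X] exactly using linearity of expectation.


K_18 has 18!/(2^{9}·9!) = 34459425 labelled perfect matchings.
For each such perfect matching H, let X_H = 1 if all 9 edges of H are present in G. Then P[X_H = 1] = p^{9} = (7/18)^{9} = 40353607/198359290368.
By linearity of expectation: E[X] = Σ_H E[X_H] = 34459425 · p^{9} = 34459425 · 40353607/198359290368 = 17167433257975/2448880128.
Numerically: E[X] ≈ 7010.3.

E[X] = 34459425 · (7/18)^{9} = 17167433257975/2448880128 ≈ 7010.3.


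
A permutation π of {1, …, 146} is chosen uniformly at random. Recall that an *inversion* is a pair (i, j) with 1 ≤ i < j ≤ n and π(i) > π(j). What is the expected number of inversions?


Write X = Σ X_I over the C(146, 2) = 10585 pairs i < j, with X_I the indicator of one inversion.
There are 10585 indicators.
For each fixed pair i < j, the values π(i) and π(j) are two distinct elements of {1, …, 146} in uniformly random order; by symmetry P[π(i) > π(j)] = 1/2.
By linearity: E[X] = 10585 · (1/2) = C(146, 2) · (1/2) = 10585/2 = 10585/2 ≈ 5292.500000.

E[X] = 10585/2 = 5292.500000.


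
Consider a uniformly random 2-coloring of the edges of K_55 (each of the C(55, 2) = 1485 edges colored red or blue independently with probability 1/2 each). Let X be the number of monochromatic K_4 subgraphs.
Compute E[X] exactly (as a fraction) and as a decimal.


Let X = Σ_S X_S over the C(55, 4) = 341055 subsets S of size 4, where X_S = 1 if the K_4 on S is monochromatic.
For a fixed S, the K_4 on S has C(4, 2) = 6 edges. P[all 6 edges red] = (1/2)^6, and likewise for blue, so P[monochromatic] = 2·(1/2)^6 = 2^{1 − 6} = 1/32.
Summing: E[X] = C(55, 4) · 2^{1 − 6} = 341055 · 1/32 = 341055/32.
Numerically: E[X] ≈ 10657.969.

E[X] = C(55,4)·2^(1−C(4,2)) = 341055/32 ≈ 10657.969.


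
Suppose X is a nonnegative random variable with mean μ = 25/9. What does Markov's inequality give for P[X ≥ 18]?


μ = E[X] = 25/9, a = 18.
Markov: P[X ≥ 18] ≤ μ/a = (25/9)/18 = 25/162.
Numerically: ≈ 0.1543.
(Since a = 18 > μ = 2.7778, the bound 25/162 is < 1 and informative.)

P[X ≥ 18] ≤ 25/162 ≈ 0.1543.


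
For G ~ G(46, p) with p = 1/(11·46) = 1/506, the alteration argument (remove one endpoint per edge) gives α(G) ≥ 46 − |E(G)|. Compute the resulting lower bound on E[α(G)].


E[|E(G)|] = C(46, 2)·p = 1035 · (1/506) = 45/22.
E[α(G)] ≥ n − E[|E(G)|] = 46 − 45/22 = 967/22.
Numerically: ≈ 43.955.
(This is only a lower bound; the true E[α(G)] may be larger.)

E[α(G)] ≥ 967/22 ≈ 43.955.


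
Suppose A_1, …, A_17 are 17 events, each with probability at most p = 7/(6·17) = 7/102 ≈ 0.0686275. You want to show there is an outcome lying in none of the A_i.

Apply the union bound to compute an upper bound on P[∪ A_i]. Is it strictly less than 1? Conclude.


Union bound: P[∪_{i=1}^{17} A_i] ≤ Σ_i P[A_i] ≤ 17·p = 17·(7/102) = 7/6.
Numerically: 7/6 ≈ 1.1666667.
Is 7/6 < 1? NO.
Since the bound 7/6 is ≥ 1, the union bound is uninformative here; it does NOT by itself certify existence.

17·p = 7/6 ≈ 1.1666667; existence NOT certified by the union bound.


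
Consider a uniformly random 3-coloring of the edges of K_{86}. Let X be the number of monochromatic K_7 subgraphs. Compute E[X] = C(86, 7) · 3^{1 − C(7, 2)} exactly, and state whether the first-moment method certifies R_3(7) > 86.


E[X] = C(86, 7) · 3^{1 − 21} = 5373200880 · 3^{−20} = 5373200880/3486784401.
As a reduced fraction: E[X] = 199007440/129140163 ≈ 1.541019.
Is E[X] < 1? NO.
Since E[X] ≥ 1, the first-moment bound is inconclusive at n = 86; it does NOT by itself certify R_3(7) > 86.

E[X] = 199007440/129140163 ≈ 1.541019; E[X] ≥ 1; first-moment method inconclusive here.
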